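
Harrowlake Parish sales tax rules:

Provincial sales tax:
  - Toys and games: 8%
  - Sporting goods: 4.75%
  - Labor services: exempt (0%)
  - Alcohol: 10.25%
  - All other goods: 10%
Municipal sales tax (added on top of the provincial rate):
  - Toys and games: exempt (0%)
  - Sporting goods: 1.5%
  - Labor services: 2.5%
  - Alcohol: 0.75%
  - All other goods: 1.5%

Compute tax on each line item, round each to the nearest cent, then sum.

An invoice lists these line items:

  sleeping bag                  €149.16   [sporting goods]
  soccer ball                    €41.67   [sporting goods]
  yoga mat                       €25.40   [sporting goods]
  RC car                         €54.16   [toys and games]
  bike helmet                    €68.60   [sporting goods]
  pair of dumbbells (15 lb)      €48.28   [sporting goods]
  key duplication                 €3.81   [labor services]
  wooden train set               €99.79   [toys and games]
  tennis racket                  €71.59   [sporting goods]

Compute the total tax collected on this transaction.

Sleeping bag €149.16: sporting goods → 4.75% + 1.5% municipal = 6.25% → €9.32
Soccer ball €41.67: sporting goods → 4.75% + 1.5% municipal = 6.25% → €2.60
Yoga mat €25.40: sporting goods → 4.75% + 1.5% municipal = 6.25% → €1.59
RC car €54.16: toys and games → 8% + 0% municipal = 8% → €4.33
Bike helmet €68.60: sporting goods → 4.75% + 1.5% municipal = 6.25% → €4.29
Pair of dumbbells (15 lb) €48.28: sporting goods → 4.75% + 1.5% municipal = 6.25% → €3.02
Key duplication €3.81: labor services → 0% + 2.5% municipal = 2.5% → €0.10
Wooden train set €99.79: toys and games → 8% + 0% municipal = 8% → €7.98
Tennis racket €71.59: sporting goods → 4.75% + 1.5% municipal = 6.25% → €4.47
Total tax = €9.32 + €2.60 + €1.59 + €4.33 + €4.29 + €3.02 + €0.10 + €7.98 + €4.47 = €37.70

€37.70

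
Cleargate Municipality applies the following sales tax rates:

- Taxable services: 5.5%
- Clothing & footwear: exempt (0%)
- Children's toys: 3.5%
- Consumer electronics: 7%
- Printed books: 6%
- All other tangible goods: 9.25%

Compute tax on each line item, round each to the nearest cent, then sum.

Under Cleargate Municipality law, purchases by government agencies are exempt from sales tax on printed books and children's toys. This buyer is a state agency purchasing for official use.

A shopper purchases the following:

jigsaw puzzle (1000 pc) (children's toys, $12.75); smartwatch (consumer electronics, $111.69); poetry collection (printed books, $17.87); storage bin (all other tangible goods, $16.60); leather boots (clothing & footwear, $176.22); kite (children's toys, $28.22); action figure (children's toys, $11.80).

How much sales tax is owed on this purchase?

$9.36

Jigsaw puzzle (1000 pc) $12.75: children's toys, buyer-exempt → 0% → $0.00
Smartwatch $111.69: consumer electronics → 7% → $7.82
Poetry collection $17.87: printed books, buyer-exempt → 0% → $0.00
Storage bin $16.60: all other tangible goods → 9.25% → $1.54
Leather boots $176.22: clothing & footwear → 0% → $0.00
Kite $28.22: children's toys, buyer-exempt → 0% → $0.00
Action figure $11.80: children's toys, buyer-exempt → 0% → $0.00
Total tax = $7.82 + $1.54 = $9.36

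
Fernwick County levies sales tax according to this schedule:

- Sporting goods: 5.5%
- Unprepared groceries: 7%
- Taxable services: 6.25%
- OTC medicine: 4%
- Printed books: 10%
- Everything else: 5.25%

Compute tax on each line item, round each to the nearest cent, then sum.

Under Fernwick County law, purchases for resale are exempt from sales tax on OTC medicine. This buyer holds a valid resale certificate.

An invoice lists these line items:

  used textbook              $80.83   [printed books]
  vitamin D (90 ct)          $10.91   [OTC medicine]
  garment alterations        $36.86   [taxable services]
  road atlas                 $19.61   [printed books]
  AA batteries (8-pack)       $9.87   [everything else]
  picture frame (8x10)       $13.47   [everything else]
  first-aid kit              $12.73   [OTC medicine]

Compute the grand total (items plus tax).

$197.85

Used textbook $80.83: printed books → 10% → $8.08
Vitamin D (90 ct) $10.91: OTC medicine, buyer-exempt → 0% → $0.00
Garment alterations $36.86: taxable services → 6.25% → $2.30
Road atlas $19.61: printed books → 10% → $1.96
AA batteries (8-pack) $9.87: everything else → 5.25% → $0.52
Picture frame (8x10) $13.47: everything else → 5.25% → $0.71
First-aid kit $12.73: OTC medicine, buyer-exempt → 0% → $0.00
Subtotal = $184.28; tax = $13.57; total due = $197.85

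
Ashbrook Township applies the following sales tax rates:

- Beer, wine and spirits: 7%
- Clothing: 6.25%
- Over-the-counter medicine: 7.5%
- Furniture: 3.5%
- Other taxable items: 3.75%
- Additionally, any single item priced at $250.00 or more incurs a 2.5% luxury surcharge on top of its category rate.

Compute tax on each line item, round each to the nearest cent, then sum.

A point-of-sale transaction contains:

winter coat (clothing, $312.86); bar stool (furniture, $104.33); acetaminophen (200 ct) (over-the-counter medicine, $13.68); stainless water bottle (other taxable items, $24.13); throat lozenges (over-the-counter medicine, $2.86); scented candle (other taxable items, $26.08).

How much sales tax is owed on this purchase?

$34.15

Winter coat $312.86: clothing → 6.25% + 2.5% surcharge = 8.75% → $27.38
Bar stool $104.33: furniture → 3.5% → $3.65
Acetaminophen (200 ct) $13.68: over-the-counter medicine → 7.5% → $1.03
Stainless water bottle $24.13: other taxable items → 3.75% → $0.90
Throat lozenges $2.86: over-the-counter medicine → 7.5% → $0.21
Scented candle $26.08: other taxable items → 3.75% → $0.98
Total tax = $27.38 + $3.65 + $1.03 + $0.90 + $0.21 + $0.98 = $34.15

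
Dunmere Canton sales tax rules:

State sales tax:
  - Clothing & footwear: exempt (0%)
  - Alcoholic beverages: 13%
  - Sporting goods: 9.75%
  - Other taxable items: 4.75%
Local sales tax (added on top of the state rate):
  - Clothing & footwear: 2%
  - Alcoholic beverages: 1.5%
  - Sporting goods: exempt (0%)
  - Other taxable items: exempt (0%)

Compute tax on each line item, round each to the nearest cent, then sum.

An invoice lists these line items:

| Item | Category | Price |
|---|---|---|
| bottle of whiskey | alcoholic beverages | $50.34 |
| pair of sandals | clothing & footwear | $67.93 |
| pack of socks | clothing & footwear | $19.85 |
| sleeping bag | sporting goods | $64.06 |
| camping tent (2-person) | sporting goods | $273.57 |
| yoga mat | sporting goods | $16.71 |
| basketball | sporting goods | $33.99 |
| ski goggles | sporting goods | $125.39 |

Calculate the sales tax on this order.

Bottle of whiskey $50.34: alcoholic beverages → 13% + 1.5% local = 14.5% → $7.30
Pair of sandals $67.93: clothing & footwear → 0% + 2% local = 2% → $1.36
Pack of socks $19.85: clothing & footwear → 0% + 2% local = 2% → $0.40
Sleeping bag $64.06: sporting goods → 9.75% + 0% local = 9.75% → $6.25
Camping tent (2-person) $273.57: sporting goods → 9.75% + 0% local = 9.75% → $26.67
Yoga mat $16.71: sporting goods → 9.75% + 0% local = 9.75% → $1.63
Basketball $33.99: sporting goods → 9.75% + 0% local = 9.75% → $3.31
Ski goggles $125.39: sporting goods → 9.75% + 0% local = 9.75% → $12.23
Total tax = $7.30 + $1.36 + $0.40 + $6.25 + $26.67 + $1.63 + $3.31 + $12.23 = $59.15

$59.15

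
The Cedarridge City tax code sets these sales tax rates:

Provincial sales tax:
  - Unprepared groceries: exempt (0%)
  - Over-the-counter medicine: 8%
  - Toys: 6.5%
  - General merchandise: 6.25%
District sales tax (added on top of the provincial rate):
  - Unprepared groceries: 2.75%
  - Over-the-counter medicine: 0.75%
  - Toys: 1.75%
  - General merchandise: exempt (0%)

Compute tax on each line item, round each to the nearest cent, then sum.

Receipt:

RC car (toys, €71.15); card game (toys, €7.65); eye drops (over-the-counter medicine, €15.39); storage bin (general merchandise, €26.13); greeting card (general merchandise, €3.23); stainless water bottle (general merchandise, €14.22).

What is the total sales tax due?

€10.57

RC car €71.15: toys → 6.5% + 1.75% district = 8.25% → €5.87
Card game €7.65: toys → 6.5% + 1.75% district = 8.25% → €0.63
Eye drops €15.39: over-the-counter medicine → 8% + 0.75% district = 8.75% → €1.35
Storage bin €26.13: general merchandise → 6.25% + 0% district = 6.25% → €1.63
Greeting card €3.23: general merchandise → 6.25% + 0% district = 6.25% → €0.20
Stainless water bottle €14.22: general merchandise → 6.25% + 0% district = 6.25% → €0.89
Total tax = €5.87 + €0.63 + €1.35 + €1.63 + €0.20 + €0.89 = €10.57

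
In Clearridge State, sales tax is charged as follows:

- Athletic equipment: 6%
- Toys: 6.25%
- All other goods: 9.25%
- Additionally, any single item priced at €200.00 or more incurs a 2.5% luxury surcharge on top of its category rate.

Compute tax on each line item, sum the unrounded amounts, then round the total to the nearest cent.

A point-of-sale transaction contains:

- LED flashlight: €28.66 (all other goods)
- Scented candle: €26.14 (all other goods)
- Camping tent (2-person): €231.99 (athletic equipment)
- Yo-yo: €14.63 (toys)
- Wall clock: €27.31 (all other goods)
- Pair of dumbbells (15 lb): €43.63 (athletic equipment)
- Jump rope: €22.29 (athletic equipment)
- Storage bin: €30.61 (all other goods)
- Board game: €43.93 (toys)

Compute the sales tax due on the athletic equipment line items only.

Camping tent (2-person) €231.99: athletic equipment → 6% + 2.5% surcharge = 8.5% → €19.71915
Pair of dumbbells (15 lb) €43.63: athletic equipment → 6% → €2.6178
Jump rope €22.29: athletic equipment → 6% → €1.3374
Tax on athletic equipment: unrounded sum = €23.67435 → €23.67

€23.67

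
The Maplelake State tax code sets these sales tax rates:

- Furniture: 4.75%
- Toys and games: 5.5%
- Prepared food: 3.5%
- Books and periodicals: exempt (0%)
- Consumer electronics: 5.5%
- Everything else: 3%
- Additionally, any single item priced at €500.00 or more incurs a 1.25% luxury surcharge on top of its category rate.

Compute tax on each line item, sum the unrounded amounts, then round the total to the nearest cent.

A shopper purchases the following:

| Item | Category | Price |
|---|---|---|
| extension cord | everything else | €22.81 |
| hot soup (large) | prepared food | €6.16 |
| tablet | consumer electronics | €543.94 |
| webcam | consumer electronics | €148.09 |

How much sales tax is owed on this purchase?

Extension cord €22.81: everything else → 3% → €0.6843
Hot soup (large) €6.16: prepared food → 3.5% → €0.2156
Tablet €543.94: consumer electronics → 5.5% + 1.25% surcharge = 6.75% → €36.71595
Webcam €148.09: consumer electronics → 5.5% → €8.14495
Unrounded tax sum = €45.7608 → €45.76

€45.76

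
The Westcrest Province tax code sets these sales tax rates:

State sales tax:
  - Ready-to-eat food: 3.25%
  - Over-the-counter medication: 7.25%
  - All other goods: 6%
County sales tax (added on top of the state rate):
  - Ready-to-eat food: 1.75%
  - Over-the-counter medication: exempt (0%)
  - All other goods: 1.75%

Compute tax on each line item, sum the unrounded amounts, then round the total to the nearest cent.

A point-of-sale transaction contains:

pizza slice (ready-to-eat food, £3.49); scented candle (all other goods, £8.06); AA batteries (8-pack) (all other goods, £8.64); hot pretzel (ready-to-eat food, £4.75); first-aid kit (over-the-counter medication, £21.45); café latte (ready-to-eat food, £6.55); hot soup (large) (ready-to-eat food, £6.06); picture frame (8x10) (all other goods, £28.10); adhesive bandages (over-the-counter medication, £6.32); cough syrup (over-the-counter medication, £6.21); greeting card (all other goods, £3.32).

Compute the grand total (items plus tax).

£110.19

Pizza slice £3.49: ready-to-eat food → 3.25% + 1.75% county = 5% → £0.1745
Scented candle £8.06: all other goods → 6% + 1.75% county = 7.75% → £0.62465
AA batteries (8-pack) £8.64: all other goods → 6% + 1.75% county = 7.75% → £0.6696
Hot pretzel £4.75: ready-to-eat food → 3.25% + 1.75% county = 5% → £0.2375
First-aid kit £21.45: over-the-counter medication → 7.25% + 0% county = 7.25% → £1.555125
Café latte £6.55: ready-to-eat food → 3.25% + 1.75% county = 5% → £0.3275
Hot soup (large) £6.06: ready-to-eat food → 3.25% + 1.75% county = 5% → £0.303
Picture frame (8x10) £28.10: all other goods → 6% + 1.75% county = 7.75% → £2.17775
Adhesive bandages £6.32: over-the-counter medication → 7.25% + 0% county = 7.25% → £0.4582
Cough syrup £6.21: over-the-counter medication → 7.25% + 0% county = 7.25% → £0.450225
Greeting card £3.32: all other goods → 6% + 1.75% county = 7.75% → £0.2573
Subtotal = £102.95; unrounded tax = £7.23535 → £7.24; total due = £110.19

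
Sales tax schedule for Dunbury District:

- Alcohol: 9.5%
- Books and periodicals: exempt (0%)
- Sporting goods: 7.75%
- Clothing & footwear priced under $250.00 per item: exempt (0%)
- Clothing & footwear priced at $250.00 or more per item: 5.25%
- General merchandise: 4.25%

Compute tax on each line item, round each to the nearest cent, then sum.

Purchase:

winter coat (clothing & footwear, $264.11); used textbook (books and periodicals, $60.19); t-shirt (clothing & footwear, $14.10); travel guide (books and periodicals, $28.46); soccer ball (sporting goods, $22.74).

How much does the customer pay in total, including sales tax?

$405.23

Winter coat $264.11: clothing & footwear, $250.00 or more → 5.25% → $13.87
Used textbook $60.19: books and periodicals → 0% → $0.00
T-shirt $14.10: clothing & footwear, under $250.00 → 0% → $0.00
Travel guide $28.46: books and periodicals → 0% → $0.00
Soccer ball $22.74: sporting goods → 7.75% → $1.76
Subtotal = $389.60; tax = $15.63; total due = $405.23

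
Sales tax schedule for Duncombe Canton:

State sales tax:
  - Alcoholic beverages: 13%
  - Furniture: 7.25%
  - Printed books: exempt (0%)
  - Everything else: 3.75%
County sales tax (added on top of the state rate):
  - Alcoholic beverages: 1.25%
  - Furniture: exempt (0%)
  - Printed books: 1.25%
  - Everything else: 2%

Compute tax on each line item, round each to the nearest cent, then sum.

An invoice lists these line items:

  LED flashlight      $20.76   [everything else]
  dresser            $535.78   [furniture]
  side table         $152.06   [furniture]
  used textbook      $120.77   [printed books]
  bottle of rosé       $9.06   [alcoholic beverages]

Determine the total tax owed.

$53.85

LED flashlight $20.76: everything else → 3.75% + 2% county = 5.75% → $1.19
Dresser $535.78: furniture → 7.25% + 0% county = 7.25% → $38.84
Side table $152.06: furniture → 7.25% + 0% county = 7.25% → $11.02
Used textbook $120.77: printed books → 0% + 1.25% county = 1.25% → $1.51
Bottle of rosé $9.06: alcoholic beverages → 13% + 1.25% county = 14.25% → $1.29
Total tax = $1.19 + $38.84 + $11.02 + $1.51 + $1.29 = $53.85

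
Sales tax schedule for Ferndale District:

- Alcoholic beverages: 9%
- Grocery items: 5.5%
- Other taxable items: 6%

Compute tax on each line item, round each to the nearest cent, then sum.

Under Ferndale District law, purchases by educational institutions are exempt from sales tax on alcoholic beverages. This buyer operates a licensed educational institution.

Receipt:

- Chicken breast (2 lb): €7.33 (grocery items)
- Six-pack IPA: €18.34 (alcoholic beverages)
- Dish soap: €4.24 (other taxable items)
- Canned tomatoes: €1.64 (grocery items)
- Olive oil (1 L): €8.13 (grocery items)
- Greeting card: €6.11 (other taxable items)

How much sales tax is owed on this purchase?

Chicken breast (2 lb) €7.33: grocery items → 5.5% → €0.40
Six-pack IPA €18.34: alcoholic beverages, buyer-exempt → 0% → €0.00
Dish soap €4.24: other taxable items → 6% → €0.25
Canned tomatoes €1.64: grocery items → 5.5% → €0.09
Olive oil (1 L) €8.13: grocery items → 5.5% → €0.45
Greeting card €6.11: other taxable items → 6% → €0.37
Total tax = €0.40 + €0.25 + €0.09 + €0.45 + €0.37 = €1.56

€1.56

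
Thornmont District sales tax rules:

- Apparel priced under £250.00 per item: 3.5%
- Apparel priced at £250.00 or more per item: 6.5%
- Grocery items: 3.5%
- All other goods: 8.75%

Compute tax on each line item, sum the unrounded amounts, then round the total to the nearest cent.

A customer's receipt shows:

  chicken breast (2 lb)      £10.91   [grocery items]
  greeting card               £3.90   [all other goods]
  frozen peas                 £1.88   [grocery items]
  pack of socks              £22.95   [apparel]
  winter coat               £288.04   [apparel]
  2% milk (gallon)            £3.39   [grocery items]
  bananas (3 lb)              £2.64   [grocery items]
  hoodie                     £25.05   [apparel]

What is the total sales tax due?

£21.40

Chicken breast (2 lb) £10.91: grocery items → 3.5% → £0.38185
Greeting card £3.90: all other goods → 8.75% → £0.34125
Frozen peas £1.88: grocery items → 3.5% → £0.0658
Pack of socks £22.95: apparel, under £250.00 → 3.5% → £0.80325
Winter coat £288.04: apparel, £250.00 or more → 6.5% → £18.7226
2% milk (gallon) £3.39: grocery items → 3.5% → £0.11865
Bananas (3 lb) £2.64: grocery items → 3.5% → £0.0924
Hoodie £25.05: apparel, under £250.00 → 3.5% → £0.87675
Unrounded tax sum = £21.40255 → £21.40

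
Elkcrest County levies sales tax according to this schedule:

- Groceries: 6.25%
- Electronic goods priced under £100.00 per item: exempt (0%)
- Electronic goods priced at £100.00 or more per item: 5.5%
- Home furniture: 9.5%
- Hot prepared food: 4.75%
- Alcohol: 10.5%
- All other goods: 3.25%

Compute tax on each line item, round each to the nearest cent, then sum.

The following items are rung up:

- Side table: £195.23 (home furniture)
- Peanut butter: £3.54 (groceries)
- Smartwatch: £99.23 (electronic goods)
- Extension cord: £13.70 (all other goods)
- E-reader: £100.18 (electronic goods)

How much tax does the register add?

Side table £195.23: home furniture → 9.5% → £18.55
Peanut butter £3.54: groceries → 6.25% → £0.22
Smartwatch £99.23: electronic goods, under £100.00 → 0% → £0.00
Extension cord £13.70: all other goods → 3.25% → £0.45
E-reader £100.18: electronic goods, £100.00 or more → 5.5% → £5.51
Total tax = £18.55 + £0.22 + £0.45 + £5.51 = £24.73

£24.73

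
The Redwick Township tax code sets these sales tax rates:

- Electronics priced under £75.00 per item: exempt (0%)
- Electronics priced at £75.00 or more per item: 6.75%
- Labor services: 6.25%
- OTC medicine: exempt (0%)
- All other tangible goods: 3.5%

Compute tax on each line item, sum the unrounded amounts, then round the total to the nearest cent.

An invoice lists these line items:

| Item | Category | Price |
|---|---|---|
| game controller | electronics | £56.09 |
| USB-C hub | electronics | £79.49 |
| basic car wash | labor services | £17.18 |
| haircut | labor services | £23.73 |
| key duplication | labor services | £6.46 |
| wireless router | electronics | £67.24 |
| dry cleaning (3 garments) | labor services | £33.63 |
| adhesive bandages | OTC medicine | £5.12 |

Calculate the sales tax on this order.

Game controller £56.09: electronics, under £75.00 → 0% → £0.00
USB-C hub £79.49: electronics, £75.00 or more → 6.75% → £5.365575
Basic car wash £17.18: labor services → 6.25% → £1.07375
Haircut £23.73: labor services → 6.25% → £1.483125
Key duplication £6.46: labor services → 6.25% → £0.40375
Wireless router £67.24: electronics, under £75.00 → 0% → £0.00
Dry cleaning (3 garments) £33.63: labor services → 6.25% → £2.101875
Adhesive bandages £5.12: OTC medicine → 0% → £0.00
Unrounded tax sum = £10.428075 → £10.43

£10.43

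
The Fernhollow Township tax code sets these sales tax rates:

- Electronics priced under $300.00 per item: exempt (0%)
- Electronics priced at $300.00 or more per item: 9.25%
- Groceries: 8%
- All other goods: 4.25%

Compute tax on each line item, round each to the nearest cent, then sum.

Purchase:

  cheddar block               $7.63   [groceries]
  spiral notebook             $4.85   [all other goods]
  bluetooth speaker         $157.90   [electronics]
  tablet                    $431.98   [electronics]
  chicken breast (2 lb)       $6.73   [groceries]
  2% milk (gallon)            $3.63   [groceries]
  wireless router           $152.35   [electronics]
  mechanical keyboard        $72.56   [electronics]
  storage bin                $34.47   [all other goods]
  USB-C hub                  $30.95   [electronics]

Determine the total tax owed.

Cheddar block $7.63: groceries → 8% → $0.61
Spiral notebook $4.85: all other goods → 4.25% → $0.21
Bluetooth speaker $157.90: electronics, under $300.00 → 0% → $0.00
Tablet $431.98: electronics, $300.00 or more → 9.25% → $39.96
Chicken breast (2 lb) $6.73: groceries → 8% → $0.54
2% milk (gallon) $3.63: groceries → 8% → $0.29
Wireless router $152.35: electronics, under $300.00 → 0% → $0.00
Mechanical keyboard $72.56: electronics, under $300.00 → 0% → $0.00
Storage bin $34.47: all other goods → 4.25% → $1.46
USB-C hub $30.95: electronics, under $300.00 → 0% → $0.00
Total tax = $0.61 + $0.21 + $39.96 + $0.54 + $0.29 + $1.46 = $43.07

$43.07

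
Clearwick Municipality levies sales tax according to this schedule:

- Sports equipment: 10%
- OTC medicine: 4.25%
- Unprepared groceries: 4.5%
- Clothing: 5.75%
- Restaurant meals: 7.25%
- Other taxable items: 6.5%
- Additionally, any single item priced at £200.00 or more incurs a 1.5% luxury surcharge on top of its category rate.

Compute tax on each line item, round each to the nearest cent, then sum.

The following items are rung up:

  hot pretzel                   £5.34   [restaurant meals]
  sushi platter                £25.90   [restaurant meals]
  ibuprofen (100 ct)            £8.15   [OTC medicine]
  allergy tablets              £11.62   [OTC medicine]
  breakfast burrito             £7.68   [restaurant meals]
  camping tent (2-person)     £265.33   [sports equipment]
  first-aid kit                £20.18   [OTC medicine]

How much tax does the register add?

£35.04

Hot pretzel £5.34: restaurant meals → 7.25% → £0.39
Sushi platter £25.90: restaurant meals → 7.25% → £1.88
Ibuprofen (100 ct) £8.15: OTC medicine → 4.25% → £0.35
Allergy tablets £11.62: OTC medicine → 4.25% → £0.49
Breakfast burrito £7.68: restaurant meals → 7.25% → £0.56
Camping tent (2-person) £265.33: sports equipment → 10% + 1.5% surcharge = 11.5% → £30.51
First-aid kit £20.18: OTC medicine → 4.25% → £0.86
Total tax = £0.39 + £1.88 + £0.35 + £0.49 + £0.56 + £30.51 + £0.86 = £35.04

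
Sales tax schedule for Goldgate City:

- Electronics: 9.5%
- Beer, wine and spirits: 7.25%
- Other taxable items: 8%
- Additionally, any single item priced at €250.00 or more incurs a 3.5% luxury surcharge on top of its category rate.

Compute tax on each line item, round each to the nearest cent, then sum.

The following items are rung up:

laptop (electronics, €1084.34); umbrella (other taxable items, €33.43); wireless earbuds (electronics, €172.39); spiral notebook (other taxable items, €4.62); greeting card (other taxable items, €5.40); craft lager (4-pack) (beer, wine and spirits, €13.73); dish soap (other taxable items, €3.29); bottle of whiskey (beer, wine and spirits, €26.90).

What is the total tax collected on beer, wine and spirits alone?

Craft lager (4-pack) €13.73: beer, wine and spirits → 7.25% → €1.00
Bottle of whiskey €26.90: beer, wine and spirits → 7.25% → €1.95
Tax on beer, wine and spirits = €1.00 + €1.95 = €2.95

€2.95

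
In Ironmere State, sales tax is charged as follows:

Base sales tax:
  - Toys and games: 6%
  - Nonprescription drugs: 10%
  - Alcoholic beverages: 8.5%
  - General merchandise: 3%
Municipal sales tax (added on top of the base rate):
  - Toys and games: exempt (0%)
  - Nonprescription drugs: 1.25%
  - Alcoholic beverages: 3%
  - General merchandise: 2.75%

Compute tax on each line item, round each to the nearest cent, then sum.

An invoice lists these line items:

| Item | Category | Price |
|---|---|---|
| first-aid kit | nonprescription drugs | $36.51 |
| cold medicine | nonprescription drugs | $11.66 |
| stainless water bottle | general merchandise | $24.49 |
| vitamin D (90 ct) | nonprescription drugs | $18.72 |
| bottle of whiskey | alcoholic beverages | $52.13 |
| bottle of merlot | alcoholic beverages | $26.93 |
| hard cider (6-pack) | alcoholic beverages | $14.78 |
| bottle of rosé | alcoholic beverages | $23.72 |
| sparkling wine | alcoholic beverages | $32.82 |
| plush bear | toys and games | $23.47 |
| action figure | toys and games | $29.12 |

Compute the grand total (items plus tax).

$323.74

First-aid kit $36.51: nonprescription drugs → 10% + 1.25% municipal = 11.25% → $4.11
Cold medicine $11.66: nonprescription drugs → 10% + 1.25% municipal = 11.25% → $1.31
Stainless water bottle $24.49: general merchandise → 3% + 2.75% municipal = 5.75% → $1.41
Vitamin D (90 ct) $18.72: nonprescription drugs → 10% + 1.25% municipal = 11.25% → $2.11
Bottle of whiskey $52.13: alcoholic beverages → 8.5% + 3% municipal = 11.5% → $5.99
Bottle of merlot $26.93: alcoholic beverages → 8.5% + 3% municipal = 11.5% → $3.10
Hard cider (6-pack) $14.78: alcoholic beverages → 8.5% + 3% municipal = 11.5% → $1.70
Bottle of rosé $23.72: alcoholic beverages → 8.5% + 3% municipal = 11.5% → $2.73
Sparkling wine $32.82: alcoholic beverages → 8.5% + 3% municipal = 11.5% → $3.77
Plush bear $23.47: toys and games → 6% + 0% municipal = 6% → $1.41
Action figure $29.12: toys and games → 6% + 0% municipal = 6% → $1.75
Subtotal = $294.35; tax = $29.39; total due = $323.74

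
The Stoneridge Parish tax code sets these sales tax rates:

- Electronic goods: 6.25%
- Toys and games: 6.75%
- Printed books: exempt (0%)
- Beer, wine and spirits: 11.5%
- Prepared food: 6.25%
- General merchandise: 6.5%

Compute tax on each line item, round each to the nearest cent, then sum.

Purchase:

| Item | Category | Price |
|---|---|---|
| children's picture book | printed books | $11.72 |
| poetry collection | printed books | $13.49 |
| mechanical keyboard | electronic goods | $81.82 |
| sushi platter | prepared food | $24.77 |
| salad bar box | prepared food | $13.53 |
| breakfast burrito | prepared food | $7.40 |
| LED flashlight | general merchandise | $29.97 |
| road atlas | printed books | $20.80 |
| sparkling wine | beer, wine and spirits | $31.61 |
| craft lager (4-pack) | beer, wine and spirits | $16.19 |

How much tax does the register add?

$15.42

Children's picture book $11.72: printed books → 0% → $0.00
Poetry collection $13.49: printed books → 0% → $0.00
Mechanical keyboard $81.82: electronic goods → 6.25% → $5.11
Sushi platter $24.77: prepared food → 6.25% → $1.55
Salad bar box $13.53: prepared food → 6.25% → $0.85
Breakfast burrito $7.40: prepared food → 6.25% → $0.46
LED flashlight $29.97: general merchandise → 6.5% → $1.95
Road atlas $20.80: printed books → 0% → $0.00
Sparkling wine $31.61: beer, wine and spirits → 11.5% → $3.64
Craft lager (4-pack) $16.19: beer, wine and spirits → 11.5% → $1.86
Total tax = $5.11 + $1.55 + $0.85 + $0.46 + $1.95 + $3.64 + $1.86 = $15.42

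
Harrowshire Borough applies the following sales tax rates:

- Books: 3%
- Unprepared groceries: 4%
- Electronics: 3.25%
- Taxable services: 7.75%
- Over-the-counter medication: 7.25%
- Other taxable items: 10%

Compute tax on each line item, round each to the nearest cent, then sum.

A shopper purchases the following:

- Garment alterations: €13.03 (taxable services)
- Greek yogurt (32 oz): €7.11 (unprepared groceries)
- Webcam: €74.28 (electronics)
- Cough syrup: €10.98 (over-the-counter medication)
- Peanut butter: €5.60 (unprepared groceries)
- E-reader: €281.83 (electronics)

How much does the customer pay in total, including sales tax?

€406.71

Garment alterations €13.03: taxable services → 7.75% → €1.01
Greek yogurt (32 oz) €7.11: unprepared groceries → 4% → €0.28
Webcam €74.28: electronics → 3.25% → €2.41
Cough syrup €10.98: over-the-counter medication → 7.25% → €0.80
Peanut butter €5.60: unprepared groceries → 4% → €0.22
E-reader €281.83: electronics → 3.25% → €9.16
Subtotal = €392.83; tax = €13.88; total due = €406.71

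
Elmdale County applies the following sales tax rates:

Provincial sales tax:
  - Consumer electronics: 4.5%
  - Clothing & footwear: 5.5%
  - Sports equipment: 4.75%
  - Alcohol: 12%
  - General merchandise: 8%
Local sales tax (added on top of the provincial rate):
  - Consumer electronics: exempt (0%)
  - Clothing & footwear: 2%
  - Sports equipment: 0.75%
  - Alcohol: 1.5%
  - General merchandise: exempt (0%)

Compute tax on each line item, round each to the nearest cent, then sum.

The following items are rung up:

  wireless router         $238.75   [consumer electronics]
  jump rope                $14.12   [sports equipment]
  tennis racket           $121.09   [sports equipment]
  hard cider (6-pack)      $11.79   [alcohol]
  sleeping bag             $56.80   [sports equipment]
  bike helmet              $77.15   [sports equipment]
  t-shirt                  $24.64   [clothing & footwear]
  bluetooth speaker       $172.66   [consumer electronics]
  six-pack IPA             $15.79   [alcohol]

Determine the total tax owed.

$38.88

Wireless router $238.75: consumer electronics → 4.5% + 0% local = 4.5% → $10.74
Jump rope $14.12: sports equipment → 4.75% + 0.75% local = 5.5% → $0.78
Tennis racket $121.09: sports equipment → 4.75% + 0.75% local = 5.5% → $6.66
Hard cider (6-pack) $11.79: alcohol → 12% + 1.5% local = 13.5% → $1.59
Sleeping bag $56.80: sports equipment → 4.75% + 0.75% local = 5.5% → $3.12
Bike helmet $77.15: sports equipment → 4.75% + 0.75% local = 5.5% → $4.24
T-shirt $24.64: clothing & footwear → 5.5% + 2% local = 7.5% → $1.85
Bluetooth speaker $172.66: consumer electronics → 4.5% + 0% local = 4.5% → $7.77
Six-pack IPA $15.79: alcohol → 12% + 1.5% local = 13.5% → $2.13
Total tax = $10.74 + $0.78 + $6.66 + $1.59 + $3.12 + $4.24 + $1.85 + $7.77 + $2.13 = $38.88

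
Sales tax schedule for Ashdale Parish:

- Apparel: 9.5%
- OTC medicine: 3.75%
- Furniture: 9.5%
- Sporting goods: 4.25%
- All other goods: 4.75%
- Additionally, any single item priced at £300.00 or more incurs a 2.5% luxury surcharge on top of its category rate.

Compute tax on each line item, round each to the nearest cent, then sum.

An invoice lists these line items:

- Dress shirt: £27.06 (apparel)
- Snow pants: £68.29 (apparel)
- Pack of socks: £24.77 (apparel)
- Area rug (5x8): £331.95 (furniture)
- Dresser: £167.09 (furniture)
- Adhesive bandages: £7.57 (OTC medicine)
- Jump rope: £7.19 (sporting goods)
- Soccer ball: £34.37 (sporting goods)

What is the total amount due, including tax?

£737.45

Dress shirt £27.06: apparel → 9.5% → £2.57
Snow pants £68.29: apparel → 9.5% → £6.49
Pack of socks £24.77: apparel → 9.5% → £2.35
Area rug (5x8) £331.95: furniture → 9.5% + 2.5% surcharge = 12% → £39.83
Dresser £167.09: furniture → 9.5% → £15.87
Adhesive bandages £7.57: OTC medicine → 3.75% → £0.28
Jump rope £7.19: sporting goods → 4.25% → £0.31
Soccer ball £34.37: sporting goods → 4.25% → £1.46
Subtotal = £668.29; tax = £69.16; total due = £737.45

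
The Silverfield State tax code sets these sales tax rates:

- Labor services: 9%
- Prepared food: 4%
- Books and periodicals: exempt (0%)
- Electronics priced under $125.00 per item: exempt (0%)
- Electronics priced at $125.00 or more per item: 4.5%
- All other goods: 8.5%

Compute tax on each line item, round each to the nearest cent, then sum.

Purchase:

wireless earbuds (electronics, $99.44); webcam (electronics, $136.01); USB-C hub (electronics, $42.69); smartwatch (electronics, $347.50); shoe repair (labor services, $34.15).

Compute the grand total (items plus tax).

Wireless earbuds $99.44: electronics, under $125.00 → 0% → $0.00
Webcam $136.01: electronics, $125.00 or more → 4.5% → $6.12
USB-C hub $42.69: electronics, under $125.00 → 0% → $0.00
Smartwatch $347.50: electronics, $125.00 or more → 4.5% → $15.64
Shoe repair $34.15: labor services → 9% → $3.07
Subtotal = $659.79; tax = $24.83; total due = $684.62

$684.62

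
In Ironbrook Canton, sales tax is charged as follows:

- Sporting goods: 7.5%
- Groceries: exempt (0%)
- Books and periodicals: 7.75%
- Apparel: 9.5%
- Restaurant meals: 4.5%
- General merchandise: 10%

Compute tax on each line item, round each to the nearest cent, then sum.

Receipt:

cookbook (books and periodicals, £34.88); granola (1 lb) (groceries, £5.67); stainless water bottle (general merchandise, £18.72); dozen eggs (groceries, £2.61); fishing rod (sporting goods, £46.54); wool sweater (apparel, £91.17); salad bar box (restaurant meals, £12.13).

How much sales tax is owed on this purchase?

£17.27

Cookbook £34.88: books and periodicals → 7.75% → £2.70
Granola (1 lb) £5.67: groceries → 0% → £0.00
Stainless water bottle £18.72: general merchandise → 10% → £1.87
Dozen eggs £2.61: groceries → 0% → £0.00
Fishing rod £46.54: sporting goods → 7.5% → £3.49
Wool sweater £91.17: apparel → 9.5% → £8.66
Salad bar box £12.13: restaurant meals → 4.5% → £0.55
Total tax = £2.70 + £1.87 + £3.49 + £8.66 + £0.55 = £17.27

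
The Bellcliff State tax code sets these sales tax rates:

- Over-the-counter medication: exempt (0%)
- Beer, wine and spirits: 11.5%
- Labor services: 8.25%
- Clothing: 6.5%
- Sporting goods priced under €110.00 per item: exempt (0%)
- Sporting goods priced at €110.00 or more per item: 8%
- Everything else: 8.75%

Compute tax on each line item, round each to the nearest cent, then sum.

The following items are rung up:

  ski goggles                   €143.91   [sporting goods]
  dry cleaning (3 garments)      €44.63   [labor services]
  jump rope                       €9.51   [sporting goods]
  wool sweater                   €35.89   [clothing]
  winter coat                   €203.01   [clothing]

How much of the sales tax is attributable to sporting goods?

Ski goggles €143.91: sporting goods, €110.00 or more → 8% → €11.51
Jump rope €9.51: sporting goods, under €110.00 → 0% → €0.00
Tax on sporting goods = €11.51 + €0.00 = €11.51

€11.51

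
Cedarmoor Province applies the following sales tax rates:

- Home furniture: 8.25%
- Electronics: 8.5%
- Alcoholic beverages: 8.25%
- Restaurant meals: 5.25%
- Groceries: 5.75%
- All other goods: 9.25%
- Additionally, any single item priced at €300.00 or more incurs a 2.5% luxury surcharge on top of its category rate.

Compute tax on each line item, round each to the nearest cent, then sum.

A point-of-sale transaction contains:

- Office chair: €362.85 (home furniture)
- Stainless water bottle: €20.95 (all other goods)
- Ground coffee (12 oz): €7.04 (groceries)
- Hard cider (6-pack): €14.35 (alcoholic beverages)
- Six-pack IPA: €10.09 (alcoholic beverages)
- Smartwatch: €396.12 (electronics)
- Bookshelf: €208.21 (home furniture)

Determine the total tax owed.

€104.11

Office chair €362.85: home furniture → 8.25% + 2.5% surcharge = 10.75% → €39.01
Stainless water bottle €20.95: all other goods → 9.25% → €1.94
Ground coffee (12 oz) €7.04: groceries → 5.75% → €0.40
Hard cider (6-pack) €14.35: alcoholic beverages → 8.25% → €1.18
Six-pack IPA €10.09: alcoholic beverages → 8.25% → €0.83
Smartwatch €396.12: electronics → 8.5% + 2.5% surcharge = 11% → €43.57
Bookshelf €208.21: home furniture → 8.25% → €17.18
Total tax = €39.01 + €1.94 + €0.40 + €1.18 + €0.83 + €43.57 + €17.18 = €104.11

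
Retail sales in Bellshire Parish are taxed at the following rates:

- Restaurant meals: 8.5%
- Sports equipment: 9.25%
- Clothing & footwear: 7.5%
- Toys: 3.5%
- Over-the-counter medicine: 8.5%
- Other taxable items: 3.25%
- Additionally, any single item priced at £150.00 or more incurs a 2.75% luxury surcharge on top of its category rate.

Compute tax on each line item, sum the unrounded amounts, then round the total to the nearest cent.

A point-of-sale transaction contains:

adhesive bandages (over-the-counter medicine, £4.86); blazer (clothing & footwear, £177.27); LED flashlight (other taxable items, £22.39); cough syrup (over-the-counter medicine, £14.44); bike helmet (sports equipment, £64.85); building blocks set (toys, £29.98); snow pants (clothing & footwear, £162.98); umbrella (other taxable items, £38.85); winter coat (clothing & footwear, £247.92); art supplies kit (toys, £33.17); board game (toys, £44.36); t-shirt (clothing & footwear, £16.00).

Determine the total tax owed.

£74.88

Adhesive bandages £4.86: over-the-counter medicine → 8.5% → £0.4131
Blazer £177.27: clothing & footwear → 7.5% + 2.75% surcharge = 10.25% → £18.170175
LED flashlight £22.39: other taxable items → 3.25% → £0.727675
Cough syrup £14.44: over-the-counter medicine → 8.5% → £1.2274
Bike helmet £64.85: sports equipment → 9.25% → £5.998625
Building blocks set £29.98: toys → 3.5% → £1.0493
Snow pants £162.98: clothing & footwear → 7.5% + 2.75% surcharge = 10.25% → £16.70545
Umbrella £38.85: other taxable items → 3.25% → £1.262625
Winter coat £247.92: clothing & footwear → 7.5% + 2.75% surcharge = 10.25% → £25.4118
Art supplies kit £33.17: toys → 3.5% → £1.16095
Board game £44.36: toys → 3.5% → £1.5526
T-shirt £16.00: clothing & footwear → 7.5% → £1.20
Unrounded tax sum = £74.8797 → £74.88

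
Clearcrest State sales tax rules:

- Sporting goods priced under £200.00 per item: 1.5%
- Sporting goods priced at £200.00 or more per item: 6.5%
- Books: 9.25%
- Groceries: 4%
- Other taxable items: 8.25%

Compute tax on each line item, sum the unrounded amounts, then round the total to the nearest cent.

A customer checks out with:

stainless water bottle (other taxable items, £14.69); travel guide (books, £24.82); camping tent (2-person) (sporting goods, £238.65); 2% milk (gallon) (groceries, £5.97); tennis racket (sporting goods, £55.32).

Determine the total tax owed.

Stainless water bottle £14.69: other taxable items → 8.25% → £1.211925
Travel guide £24.82: books → 9.25% → £2.29585
Camping tent (2-person) £238.65: sporting goods, £200.00 or more → 6.5% → £15.51225
2% milk (gallon) £5.97: groceries → 4% → £0.2388
Tennis racket £55.32: sporting goods, under £200.00 → 1.5% → £0.8298
Unrounded tax sum = £20.088625 → £20.09

£20.09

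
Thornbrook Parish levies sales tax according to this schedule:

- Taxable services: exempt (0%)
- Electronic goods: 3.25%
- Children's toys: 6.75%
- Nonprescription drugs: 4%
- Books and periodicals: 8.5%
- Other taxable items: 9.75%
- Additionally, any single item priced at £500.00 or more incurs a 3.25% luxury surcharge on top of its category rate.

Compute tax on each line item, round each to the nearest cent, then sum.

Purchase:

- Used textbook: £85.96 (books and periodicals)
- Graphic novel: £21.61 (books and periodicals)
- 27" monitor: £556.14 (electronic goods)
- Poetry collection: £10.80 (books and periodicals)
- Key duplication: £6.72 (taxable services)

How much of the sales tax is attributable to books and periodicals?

Used textbook £85.96: books and periodicals → 8.5% → £7.31
Graphic novel £21.61: books and periodicals → 8.5% → £1.84
Poetry collection £10.80: books and periodicals → 8.5% → £0.92
Tax on books and periodicals = £7.31 + £1.84 + £0.92 = £10.07

£10.07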